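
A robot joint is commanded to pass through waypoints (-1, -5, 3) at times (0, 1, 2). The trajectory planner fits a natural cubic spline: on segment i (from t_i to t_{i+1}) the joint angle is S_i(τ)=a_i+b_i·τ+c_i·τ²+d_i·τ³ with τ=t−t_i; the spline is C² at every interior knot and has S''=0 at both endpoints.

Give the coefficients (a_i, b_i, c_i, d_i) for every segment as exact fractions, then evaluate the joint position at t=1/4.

  seg 0: a=-1 b=-7 c=0 d=3
  seg 1: a=-5 b=2 c=9 d=-3
S(1/4) = -173/64

Δ: Δ0=-4, Δ1=8
row 1: diag=4, rhs=72; c'=1/4, d'=18
back: M1=18
M: M0=0, M1=18, M2=0
seg 0: a=-1, c=M0/2=0, d=(M1−M0)/(6·1)=3, b=Δ0−h0·(2M0+M1)/6=-7
seg 1: a=-5, c=M1/2=9, d=(M2−M1)/(6·1)=-3, b=Δ1−h1·(2M1+M2)/6=2
t_q=1/4 → seg 0, τ=1/4; S=-1+-7·τ+0·τ²+3·τ³=-173/64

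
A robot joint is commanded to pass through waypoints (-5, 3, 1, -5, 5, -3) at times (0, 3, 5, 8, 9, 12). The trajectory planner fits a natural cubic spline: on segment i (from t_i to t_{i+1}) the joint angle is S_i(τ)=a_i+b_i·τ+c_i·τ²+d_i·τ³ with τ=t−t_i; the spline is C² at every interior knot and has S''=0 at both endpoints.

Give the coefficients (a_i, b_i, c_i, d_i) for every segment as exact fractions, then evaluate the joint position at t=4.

  seg 0: a=-5 b=1501/444 c=0 d=-317/3996
  seg 1: a=3 b=275/222 c=-317/444 d=-15/74
  seg 2: a=1 b=-899/222 c=-857/444 d=3481/3996
  seg 3: a=-5 b=3503/444 c=656/111 d=-1687/444
  seg 4: a=5 b=615/74 c=-2437/444 d=2437/3996
S(4) = 1475/444

Δ: Δ0=8/3, Δ1=-1, Δ2=-2, Δ3=10, Δ4=-8/3
row 1: diag=10, rhs=-22; c'=1/5, d'=-11/5
row 2: denom=10−2·1/5=48/5; d'=(-6−2·-11/5)/(48/5)=-1/6
row 3: denom=8−3·5/16=113/16; d'=(72−3·-1/6)/(113/16)=1160/113
row 4: denom=8−1·16/113=888/113; d'=(-76−1·1160/113)/(888/113)=-2437/222
back: M4=-2437/222
back: M3=1160/113−16/113·-2437/222=1312/111
back: M2=-1/6−5/16·1312/111=-857/222
back: M1=-11/5−1/5·-857/222=-317/222
M: M0=0, M1=-317/222, M2=-857/222, M3=1312/111, M4=-2437/222, M5=0
seg 0: a=-5, c=M0/2=0, d=(M1−M0)/(6·3)=-317/3996, b=Δ0−h0·(2M0+M1)/6=1501/444
seg 1: a=3, c=M1/2=-317/444, d=(M2−M1)/(6·2)=-15/74, b=Δ1−h1·(2M1+M2)/6=275/222
seg 2: a=1, c=M2/2=-857/444, d=(M3−M2)/(6·3)=3481/3996, b=Δ2−h2·(2M2+M3)/6=-899/222
seg 3: a=-5, c=M3/2=656/111, d=(M4−M3)/(6·1)=-1687/444, b=Δ3−h3·(2M3+M4)/6=3503/444
seg 4: a=5, c=M4/2=-2437/444, d=(M5−M4)/(6·3)=2437/3996, b=Δ4−h4·(2M4+M5)/6=615/74
t_q=4 → seg 1, τ=1; S=3+275/222·τ+-317/444·τ²+-15/74·τ³=1475/444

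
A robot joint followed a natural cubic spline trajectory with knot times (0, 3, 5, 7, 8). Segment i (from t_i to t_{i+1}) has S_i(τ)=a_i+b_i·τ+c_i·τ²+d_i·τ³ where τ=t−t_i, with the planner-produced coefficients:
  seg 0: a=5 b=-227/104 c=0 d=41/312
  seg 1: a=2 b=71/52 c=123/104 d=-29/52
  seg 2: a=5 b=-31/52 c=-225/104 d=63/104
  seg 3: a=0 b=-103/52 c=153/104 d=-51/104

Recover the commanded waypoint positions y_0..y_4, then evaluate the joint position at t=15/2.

y_0 = S_0(0) = a_0 = 5
y_1 = S_1(0) = a_1 = 2
y_2 = S_2(0) = a_2 = 5
y_3 = S_3(0) = a_3 = 0
y_4 = S_3(1) = -1
t_q=15/2 is in segment 3 (τ=1/2); S_3(τ)=-569/832

y_0=5 y_1=2 y_2=5 y_3=0 y_4=-1
S(15/2) = -569/832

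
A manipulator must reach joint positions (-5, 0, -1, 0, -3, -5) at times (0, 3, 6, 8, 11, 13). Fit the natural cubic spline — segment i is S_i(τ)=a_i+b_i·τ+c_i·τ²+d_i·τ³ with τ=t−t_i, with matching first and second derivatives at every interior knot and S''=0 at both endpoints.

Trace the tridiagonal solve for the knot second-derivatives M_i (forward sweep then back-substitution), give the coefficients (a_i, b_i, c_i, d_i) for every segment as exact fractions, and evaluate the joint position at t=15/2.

Δ: Δ0=5/3, Δ1=-1/3, Δ2=1/2, Δ3=-1, Δ4=-1
row 1: diag=12, rhs=-12; c'=1/4, d'=-1
row 2: denom=10−3·1/4=37/4; d'=(5−3·-1)/(37/4)=32/37
row 3: denom=10−2·8/37=354/37; d'=(-9−2·32/37)/(354/37)=-397/354
row 4: denom=10−3·37/118=1069/118; d'=(0−3·-397/354)/(1069/118)=397/1069
back: M4=397/1069
back: M3=-397/354−37/118·397/1069=-3970/3207
back: M2=32/37−8/37·-3970/3207=3632/3207
back: M1=-1−1/4·3632/3207=-4115/3207
M: M0=0, M1=-4115/3207, M2=3632/3207, M3=-3970/3207, M4=397/1069, M5=0
seg 0: a=-5, c=M0/2=0, d=(M1−M0)/(6·3)=-4115/57726, b=Δ0−h0·(2M0+M1)/6=4935/2138
seg 1: a=0, c=M1/2=-4115/6414, d=(M2−M1)/(6·3)=7747/57726, b=Δ1−h1·(2M1+M2)/6=410/1069
seg 2: a=-1, c=M2/2=1816/3207, d=(M3−M2)/(6·2)=-1267/6414, b=Δ2−h2·(2M2+M3)/6=337/2138
seg 3: a=0, c=M3/2=-1985/3207, d=(M4−M3)/(6·3)=5161/57726, b=Δ3−h3·(2M3+M4)/6=335/6414
seg 4: a=-3, c=M4/2=397/2138, d=(M5−M4)/(6·2)=-397/12828, b=Δ4−h4·(2M4+M5)/6=-4001/3207
t_q=15/2 → seg 2, τ=3/2; S=-1+337/2138·τ+1816/3207·τ²+-1267/6414·τ³=-2671/17104

  seg 0: a=-5 b=4935/2138 c=0 d=-4115/57726
  seg 1: a=0 b=410/1069 c=-4115/6414 d=7747/57726
  seg 2: a=-1 b=337/2138 c=1816/3207 d=-1267/6414
  seg 3: a=0 b=335/6414 c=-1985/3207 d=5161/57726
  seg 4: a=-3 b=-4001/3207 c=397/2138 d=-397/12828
S(15/2) = -2671/17104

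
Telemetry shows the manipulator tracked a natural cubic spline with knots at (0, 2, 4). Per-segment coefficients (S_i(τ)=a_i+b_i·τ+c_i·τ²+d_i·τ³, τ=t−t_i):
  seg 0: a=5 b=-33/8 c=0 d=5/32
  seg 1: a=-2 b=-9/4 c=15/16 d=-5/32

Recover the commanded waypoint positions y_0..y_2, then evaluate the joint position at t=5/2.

y_0=5 y_1=-2 y_2=-4
S(5/2) = -745/256

y_0 = S_0(0) = a_0 = 5
y_1 = S_1(0) = a_1 = -2
y_2 = S_1(2) = -4
t_q=5/2 is in segment 1 (τ=1/2); S_1(τ)=-745/256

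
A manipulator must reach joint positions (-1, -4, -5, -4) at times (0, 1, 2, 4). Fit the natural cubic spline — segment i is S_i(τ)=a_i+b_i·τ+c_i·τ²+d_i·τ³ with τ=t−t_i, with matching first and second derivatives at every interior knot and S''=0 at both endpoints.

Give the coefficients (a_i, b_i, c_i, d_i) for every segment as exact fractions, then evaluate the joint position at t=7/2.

  seg 0: a=-1 b=-159/46 c=0 d=21/46
  seg 1: a=-4 b=-48/23 c=63/46 d=-13/46
  seg 2: a=-5 b=-9/46 c=12/23 d=-2/23
S(7/2) = -203/46

Δ: Δ0=-3, Δ1=-1, Δ2=1/2
row 1: diag=4, rhs=12; c'=1/4, d'=3
row 2: denom=6−1·1/4=23/4; d'=(9−1·3)/(23/4)=24/23
back: M2=24/23
back: M1=3−1/4·24/23=63/23
M: M0=0, M1=63/23, M2=24/23, M3=0
seg 0: a=-1, c=M0/2=0, d=(M1−M0)/(6·1)=21/46, b=Δ0−h0·(2M0+M1)/6=-159/46
seg 1: a=-4, c=M1/2=63/46, d=(M2−M1)/(6·1)=-13/46, b=Δ1−h1·(2M1+M2)/6=-48/23
seg 2: a=-5, c=M2/2=12/23, d=(M3−M2)/(6·2)=-2/23, b=Δ2−h2·(2M2+M3)/6=-9/46
t_q=7/2 → seg 2, τ=3/2; S=-5+-9/46·τ+12/23·τ²+-2/23·τ³=-203/46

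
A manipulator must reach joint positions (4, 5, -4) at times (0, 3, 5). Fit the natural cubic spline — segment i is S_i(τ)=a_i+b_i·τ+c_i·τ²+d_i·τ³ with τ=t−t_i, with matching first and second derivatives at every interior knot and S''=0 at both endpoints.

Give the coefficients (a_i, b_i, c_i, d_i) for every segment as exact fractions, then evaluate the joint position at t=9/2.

  seg 0: a=4 b=107/60 c=0 d=-29/180
  seg 1: a=5 b=-77/30 c=-29/20 d=29/120
S(9/2) = -83/64

Δ: Δ0=1/3, Δ1=-9/2
row 1: diag=10, rhs=-29; c'=1/5, d'=-29/10
back: M1=-29/10
M: M0=0, M1=-29/10, M2=0
seg 0: a=4, c=M0/2=0, d=(M1−M0)/(6·3)=-29/180, b=Δ0−h0·(2M0+M1)/6=107/60
seg 1: a=5, c=M1/2=-29/20, d=(M2−M1)/(6·2)=29/120, b=Δ1−h1·(2M1+M2)/6=-77/30
t_q=9/2 → seg 1, τ=3/2; S=5+-77/30·τ+-29/20·τ²+29/120·τ³=-83/64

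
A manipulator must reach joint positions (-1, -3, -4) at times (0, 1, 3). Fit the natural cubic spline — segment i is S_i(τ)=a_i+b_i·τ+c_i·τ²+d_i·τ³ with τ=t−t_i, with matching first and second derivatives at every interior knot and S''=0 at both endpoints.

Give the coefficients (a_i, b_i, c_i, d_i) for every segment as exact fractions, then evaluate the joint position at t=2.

  seg 0: a=-1 b=-9/4 c=0 d=1/4
  seg 1: a=-3 b=-3/2 c=3/4 d=-1/8
S(2) = -31/8

Δ: Δ0=-2, Δ1=-1/2
row 1: diag=6, rhs=9; c'=1/3, d'=3/2
back: M1=3/2
M: M0=0, M1=3/2, M2=0
seg 0: a=-1, c=M0/2=0, d=(M1−M0)/(6·1)=1/4, b=Δ0−h0·(2M0+M1)/6=-9/4
seg 1: a=-3, c=M1/2=3/4, d=(M2−M1)/(6·2)=-1/8, b=Δ1−h1·(2M1+M2)/6=-3/2
t_q=2 → seg 1, τ=1; S=-3+-3/2·τ+3/4·τ²+-1/8·τ³=-31/8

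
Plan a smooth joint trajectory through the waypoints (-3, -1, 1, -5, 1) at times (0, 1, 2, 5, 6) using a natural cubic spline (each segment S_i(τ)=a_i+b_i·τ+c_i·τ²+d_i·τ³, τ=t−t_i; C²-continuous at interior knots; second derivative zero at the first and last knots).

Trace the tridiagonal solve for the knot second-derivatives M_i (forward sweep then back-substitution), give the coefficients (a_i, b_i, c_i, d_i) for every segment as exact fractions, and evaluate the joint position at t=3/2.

Δ: Δ0=2, Δ1=2, Δ2=-2, Δ3=6
row 1: diag=4, rhs=0; c'=1/4, d'=0
row 2: denom=8−1·1/4=31/4; d'=(-24−1·0)/(31/4)=-96/31
row 3: denom=8−3·12/31=212/31; d'=(48−3·-96/31)/(212/31)=444/53
back: M3=444/53
back: M2=-96/31−12/31·444/53=-336/53
back: M1=0−1/4·-336/53=84/53
M: M0=0, M1=84/53, M2=-336/53, M3=444/53, M4=0
seg 0: a=-3, c=M0/2=0, d=(M1−M0)/(6·1)=14/53, b=Δ0−h0·(2M0+M1)/6=92/53
seg 1: a=-1, c=M1/2=42/53, d=(M2−M1)/(6·1)=-70/53, b=Δ1−h1·(2M1+M2)/6=134/53
seg 2: a=1, c=M2/2=-168/53, d=(M3−M2)/(6·3)=130/159, b=Δ2−h2·(2M2+M3)/6=8/53
seg 3: a=-5, c=M3/2=222/53, d=(M4−M3)/(6·1)=-74/53, b=Δ3−h3·(2M3+M4)/6=170/53
t_q=3/2 → seg 1, τ=1/2; S=-1+134/53·τ+42/53·τ²+-70/53·τ³=63/212

  seg 0: a=-3 b=92/53 c=0 d=14/53
  seg 1: a=-1 b=134/53 c=42/53 d=-70/53
  seg 2: a=1 b=8/53 c=-168/53 d=130/159
  seg 3: a=-5 b=170/53 c=222/53 d=-74/53
S(3/2) = 63/212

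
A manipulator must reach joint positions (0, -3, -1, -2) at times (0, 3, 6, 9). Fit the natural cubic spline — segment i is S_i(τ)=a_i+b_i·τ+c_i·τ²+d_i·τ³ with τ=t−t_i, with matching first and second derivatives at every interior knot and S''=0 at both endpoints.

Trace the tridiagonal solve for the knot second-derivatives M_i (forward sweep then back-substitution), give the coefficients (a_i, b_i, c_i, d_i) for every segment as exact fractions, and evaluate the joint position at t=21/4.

  seg 0: a=0 b=-68/45 c=0 d=23/405
  seg 1: a=-3 b=1/45 c=23/45 d=-8/81
  seg 2: a=-1 b=19/45 c=-17/45 d=17/405
S(21/4) = -119/80

Δ: Δ0=-1, Δ1=2/3, Δ2=-1/3
row 1: diag=12, rhs=10; c'=1/4, d'=5/6
row 2: denom=12−3·1/4=45/4; d'=(-6−3·5/6)/(45/4)=-34/45
back: M2=-34/45
back: M1=5/6−1/4·-34/45=46/45
M: M0=0, M1=46/45, M2=-34/45, M3=0
seg 0: a=0, c=M0/2=0, d=(M1−M0)/(6·3)=23/405, b=Δ0−h0·(2M0+M1)/6=-68/45
seg 1: a=-3, c=M1/2=23/45, d=(M2−M1)/(6·3)=-8/81, b=Δ1−h1·(2M1+M2)/6=1/45
seg 2: a=-1, c=M2/2=-17/45, d=(M3−M2)/(6·3)=17/405, b=Δ2−h2·(2M2+M3)/6=19/45
t_q=21/4 → seg 1, τ=9/4; S=-3+1/45·τ+23/45·τ²+-8/81·τ³=-119/80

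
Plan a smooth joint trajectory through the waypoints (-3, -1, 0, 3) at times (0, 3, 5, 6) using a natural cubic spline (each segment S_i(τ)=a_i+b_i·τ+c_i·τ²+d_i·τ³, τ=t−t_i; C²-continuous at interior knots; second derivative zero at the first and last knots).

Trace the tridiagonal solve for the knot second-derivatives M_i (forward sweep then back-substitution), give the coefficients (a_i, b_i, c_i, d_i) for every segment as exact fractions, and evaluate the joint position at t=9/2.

Δ: Δ0=2/3, Δ1=1/2, Δ2=3
row 1: diag=10, rhs=-1; c'=1/5, d'=-1/10
row 2: denom=6−2·1/5=28/5; d'=(15−2·-1/10)/(28/5)=19/7
back: M2=19/7
back: M1=-1/10−1/5·19/7=-9/14
M: M0=0, M1=-9/14, M2=19/7, M3=0
seg 0: a=-3, c=M0/2=0, d=(M1−M0)/(6·3)=-1/28, b=Δ0−h0·(2M0+M1)/6=83/84
seg 1: a=-1, c=M1/2=-9/28, d=(M2−M1)/(6·2)=47/168, b=Δ1−h1·(2M1+M2)/6=1/42
seg 2: a=0, c=M2/2=19/14, d=(M3−M2)/(6·1)=-19/42, b=Δ2−h2·(2M2+M3)/6=44/21
t_q=9/2 → seg 1, τ=3/2; S=-1+1/42·τ+-9/28·τ²+47/168·τ³=-333/448

  seg 0: a=-3 b=83/84 c=0 d=-1/28
  seg 1: a=-1 b=1/42 c=-9/28 d=47/168
  seg 2: a=0 b=44/21 c=19/14 d=-19/42
S(9/2) = -333/448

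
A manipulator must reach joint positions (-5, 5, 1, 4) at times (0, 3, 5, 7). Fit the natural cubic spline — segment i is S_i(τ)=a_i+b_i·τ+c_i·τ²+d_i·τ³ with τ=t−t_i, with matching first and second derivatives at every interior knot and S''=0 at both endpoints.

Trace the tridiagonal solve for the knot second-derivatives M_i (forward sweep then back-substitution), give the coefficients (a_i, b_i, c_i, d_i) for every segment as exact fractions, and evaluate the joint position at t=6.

  seg 0: a=-5 b=1207/228 c=0 d=-149/684
  seg 1: a=5 b=-67/114 c=-149/76 d=143/228
  seg 2: a=1 b=-103/114 c=137/76 d=-137/456
S(6) = 243/152

Δ: Δ0=10/3, Δ1=-2, Δ2=3/2
row 1: diag=10, rhs=-32; c'=1/5, d'=-16/5
row 2: denom=8−2·1/5=38/5; d'=(21−2·-16/5)/(38/5)=137/38
back: M2=137/38
back: M1=-16/5−1/5·137/38=-149/38
M: M0=0, M1=-149/38, M2=137/38, M3=0
seg 0: a=-5, c=M0/2=0, d=(M1−M0)/(6·3)=-149/684, b=Δ0−h0·(2M0+M1)/6=1207/228
seg 1: a=5, c=M1/2=-149/76, d=(M2−M1)/(6·2)=143/228, b=Δ1−h1·(2M1+M2)/6=-67/114
seg 2: a=1, c=M2/2=137/76, d=(M3−M2)/(6·2)=-137/456, b=Δ2−h2·(2M2+M3)/6=-103/114
t_q=6 → seg 2, τ=1; S=1+-103/114·τ+137/76·τ²+-137/456·τ³=243/152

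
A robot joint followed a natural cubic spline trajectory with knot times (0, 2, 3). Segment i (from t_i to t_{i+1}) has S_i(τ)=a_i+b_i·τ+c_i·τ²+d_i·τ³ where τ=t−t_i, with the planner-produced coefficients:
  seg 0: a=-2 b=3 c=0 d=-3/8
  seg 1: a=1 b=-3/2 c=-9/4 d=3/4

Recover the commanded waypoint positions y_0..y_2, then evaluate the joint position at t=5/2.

y_0 = S_0(0) = a_0 = -2
y_1 = S_1(0) = a_1 = 1
y_2 = S_1(1) = -2
t_q=5/2 is in segment 1 (τ=1/2); S_1(τ)=-7/32

y_0=-2 y_1=1 y_2=-2
S(5/2) = -7/32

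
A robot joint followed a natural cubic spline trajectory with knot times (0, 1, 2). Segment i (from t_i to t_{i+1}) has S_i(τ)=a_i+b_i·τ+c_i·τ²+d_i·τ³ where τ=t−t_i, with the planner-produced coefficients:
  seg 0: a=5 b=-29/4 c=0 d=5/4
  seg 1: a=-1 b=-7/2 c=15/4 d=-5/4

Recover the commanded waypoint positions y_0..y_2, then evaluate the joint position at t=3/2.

y_0=5 y_1=-1 y_2=-2
S(3/2) = -63/32

y_0 = S_0(0) = a_0 = 5
y_1 = S_1(0) = a_1 = -1
y_2 = S_1(1) = -2
t_q=3/2 is in segment 1 (τ=1/2); S_1(τ)=-63/32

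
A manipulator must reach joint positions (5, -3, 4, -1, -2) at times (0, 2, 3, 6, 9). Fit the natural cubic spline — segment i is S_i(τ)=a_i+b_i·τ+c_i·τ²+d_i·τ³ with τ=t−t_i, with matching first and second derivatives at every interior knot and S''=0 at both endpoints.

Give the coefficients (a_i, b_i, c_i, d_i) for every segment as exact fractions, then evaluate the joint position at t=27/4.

  seg 0: a=5 b=-139/17 c=0 d=71/68
  seg 1: a=-3 b=74/17 c=213/34 d=-123/34
  seg 2: a=4 b=205/34 c=-78/17 d=619/918
  seg 3: a=-1 b=-56/17 c=151/102 d=-151/918
S(27/4) = -5891/2176

Δ: Δ0=-4, Δ1=7, Δ2=-5/3, Δ3=-1/3
row 1: diag=6, rhs=66; c'=1/6, d'=11
row 2: denom=8−1·1/6=47/6; d'=(-52−1·11)/(47/6)=-378/47
row 3: denom=12−3·18/47=510/47; d'=(8−3·-378/47)/(510/47)=151/51
back: M3=151/51
back: M2=-378/47−18/47·151/51=-156/17
back: M1=11−1/6·-156/17=213/17
M: M0=0, M1=213/17, M2=-156/17, M3=151/51, M4=0
seg 0: a=5, c=M0/2=0, d=(M1−M0)/(6·2)=71/68, b=Δ0−h0·(2M0+M1)/6=-139/17
seg 1: a=-3, c=M1/2=213/34, d=(M2−M1)/(6·1)=-123/34, b=Δ1−h1·(2M1+M2)/6=74/17
seg 2: a=4, c=M2/2=-78/17, d=(M3−M2)/(6·3)=619/918, b=Δ2−h2·(2M2+M3)/6=205/34
seg 3: a=-1, c=M3/2=151/102, d=(M4−M3)/(6·3)=-151/918, b=Δ3−h3·(2M3+M4)/6=-56/17
t_q=27/4 → seg 3, τ=3/4; S=-1+-56/17·τ+151/102·τ²+-151/918·τ³=-5891/2176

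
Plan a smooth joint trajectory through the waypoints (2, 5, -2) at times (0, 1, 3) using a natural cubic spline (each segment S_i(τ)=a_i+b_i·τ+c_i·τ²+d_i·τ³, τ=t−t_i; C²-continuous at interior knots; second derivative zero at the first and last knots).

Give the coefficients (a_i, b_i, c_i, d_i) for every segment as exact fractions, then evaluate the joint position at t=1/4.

  seg 0: a=2 b=49/12 c=0 d=-13/12
  seg 1: a=5 b=5/6 c=-13/4 d=13/24
S(1/4) = 769/256

Δ: Δ0=3, Δ1=-7/2
row 1: diag=6, rhs=-39; c'=1/3, d'=-13/2
back: M1=-13/2
M: M0=0, M1=-13/2, M2=0
seg 0: a=2, c=M0/2=0, d=(M1−M0)/(6·1)=-13/12, b=Δ0−h0·(2M0+M1)/6=49/12
seg 1: a=5, c=M1/2=-13/4, d=(M2−M1)/(6·2)=13/24, b=Δ1−h1·(2M1+M2)/6=5/6
t_q=1/4 → seg 0, τ=1/4; S=2+49/12·τ+0·τ²+-13/12·τ³=769/256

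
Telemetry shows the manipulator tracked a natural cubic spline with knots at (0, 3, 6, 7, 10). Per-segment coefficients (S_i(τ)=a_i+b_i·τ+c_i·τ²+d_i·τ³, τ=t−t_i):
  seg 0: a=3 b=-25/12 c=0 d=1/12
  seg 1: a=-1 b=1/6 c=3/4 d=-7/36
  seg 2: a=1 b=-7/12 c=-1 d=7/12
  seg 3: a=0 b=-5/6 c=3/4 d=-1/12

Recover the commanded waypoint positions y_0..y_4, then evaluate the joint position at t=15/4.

y_0 = S_0(0) = a_0 = 3
y_1 = S_1(0) = a_1 = -1
y_2 = S_2(0) = a_2 = 1
y_3 = S_3(0) = a_3 = 0
y_4 = S_3(3) = 2
t_q=15/4 is in segment 1 (τ=3/4); S_1(τ)=-137/256

y_0=3 y_1=-1 y_2=1 y_3=0 y_4=2
S(15/4) = -137/256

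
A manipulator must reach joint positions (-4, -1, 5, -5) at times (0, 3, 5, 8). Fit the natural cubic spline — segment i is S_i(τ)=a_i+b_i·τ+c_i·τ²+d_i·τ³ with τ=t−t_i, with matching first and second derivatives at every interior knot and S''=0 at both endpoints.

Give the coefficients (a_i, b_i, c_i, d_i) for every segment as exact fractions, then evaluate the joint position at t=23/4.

Δ: Δ0=1, Δ1=3, Δ2=-10/3
row 1: diag=10, rhs=12; c'=1/5, d'=6/5
row 2: denom=10−2·1/5=48/5; d'=(-38−2·6/5)/(48/5)=-101/24
back: M2=-101/24
back: M1=6/5−1/5·-101/24=49/24
M: M0=0, M1=49/24, M2=-101/24, M3=0
seg 0: a=-4, c=M0/2=0, d=(M1−M0)/(6·3)=49/432, b=Δ0−h0·(2M0+M1)/6=-1/48
seg 1: a=-1, c=M1/2=49/48, d=(M2−M1)/(6·2)=-25/48, b=Δ1−h1·(2M1+M2)/6=73/24
seg 2: a=5, c=M2/2=-101/48, d=(M3−M2)/(6·3)=101/432, b=Δ2−h2·(2M2+M3)/6=7/8
t_q=23/4 → seg 2, τ=3/4; S=5+7/8·τ+-101/48·τ²+101/432·τ³=4681/1024

  seg 0: a=-4 b=-1/48 c=0 d=49/432
  seg 1: a=-1 b=73/24 c=49/48 d=-25/48
  seg 2: a=5 b=7/8 c=-101/48 d=101/432
S(23/4) = 4681/1024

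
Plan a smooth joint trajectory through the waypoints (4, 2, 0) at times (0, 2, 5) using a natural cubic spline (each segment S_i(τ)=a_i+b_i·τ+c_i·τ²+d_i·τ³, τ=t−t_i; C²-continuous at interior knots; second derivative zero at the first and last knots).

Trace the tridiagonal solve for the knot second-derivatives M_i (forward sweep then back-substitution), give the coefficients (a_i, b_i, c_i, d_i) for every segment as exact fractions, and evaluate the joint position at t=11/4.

  seg 0: a=4 b=-16/15 c=0 d=1/60
  seg 1: a=2 b=-13/15 c=1/10 d=-1/90
S(11/4) = 897/640

Δ: Δ0=-1, Δ1=-2/3
row 1: diag=10, rhs=2; c'=3/10, d'=1/5
back: M1=1/5
M: M0=0, M1=1/5, M2=0
seg 0: a=4, c=M0/2=0, d=(M1−M0)/(6·2)=1/60, b=Δ0−h0·(2M0+M1)/6=-16/15
seg 1: a=2, c=M1/2=1/10, d=(M2−M1)/(6·3)=-1/90, b=Δ1−h1·(2M1+M2)/6=-13/15
t_q=11/4 → seg 1, τ=3/4; S=2+-13/15·τ+1/10·τ²+-1/90·τ³=897/640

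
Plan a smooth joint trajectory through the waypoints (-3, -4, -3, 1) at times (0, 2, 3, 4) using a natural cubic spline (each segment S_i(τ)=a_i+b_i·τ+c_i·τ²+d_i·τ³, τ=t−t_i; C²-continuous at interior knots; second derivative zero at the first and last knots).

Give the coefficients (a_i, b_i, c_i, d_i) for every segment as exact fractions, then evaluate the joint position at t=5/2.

  seg 0: a=-3 b=-35/46 c=0 d=3/46
  seg 1: a=-4 b=1/46 c=9/23 d=27/46
  seg 2: a=-3 b=59/23 c=99/46 d=-33/46
S(5/2) = -1405/368

Δ: Δ0=-1/2, Δ1=1, Δ2=4
row 1: diag=6, rhs=9; c'=1/6, d'=3/2
row 2: denom=4−1·1/6=23/6; d'=(18−1·3/2)/(23/6)=99/23
back: M2=99/23
back: M1=3/2−1/6·99/23=18/23
M: M0=0, M1=18/23, M2=99/23, M3=0
seg 0: a=-3, c=M0/2=0, d=(M1−M0)/(6·2)=3/46, b=Δ0−h0·(2M0+M1)/6=-35/46
seg 1: a=-4, c=M1/2=9/23, d=(M2−M1)/(6·1)=27/46, b=Δ1−h1·(2M1+M2)/6=1/46
seg 2: a=-3, c=M2/2=99/46, d=(M3−M2)/(6·1)=-33/46, b=Δ2−h2·(2M2+M3)/6=59/23
t_q=5/2 → seg 1, τ=1/2; S=-4+1/46·τ+9/23·τ²+27/46·τ³=-1405/368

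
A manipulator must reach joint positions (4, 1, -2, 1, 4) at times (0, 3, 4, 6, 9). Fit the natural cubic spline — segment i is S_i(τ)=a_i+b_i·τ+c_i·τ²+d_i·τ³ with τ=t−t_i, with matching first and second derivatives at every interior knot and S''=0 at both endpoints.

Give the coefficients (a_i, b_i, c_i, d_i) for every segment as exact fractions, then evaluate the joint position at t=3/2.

  seg 0: a=4 b=6/73 c=0 d=-79/657
  seg 1: a=1 b=-231/73 c=-79/73 d=91/73
  seg 2: a=-2 b=-116/73 c=194/73 d=-325/584
  seg 3: a=1 b=345/146 c=-199/292 d=199/2628
S(3/2) = 2171/584

Δ: Δ0=-1, Δ1=-3, Δ2=3/2, Δ3=1
row 1: diag=8, rhs=-12; c'=1/8, d'=-3/2
row 2: denom=6−1·1/8=47/8; d'=(27−1·-3/2)/(47/8)=228/47
row 3: denom=10−2·16/47=438/47; d'=(-3−2·228/47)/(438/47)=-199/146
back: M3=-199/146
back: M2=228/47−16/47·-199/146=388/73
back: M1=-3/2−1/8·388/73=-158/73
M: M0=0, M1=-158/73, M2=388/73, M3=-199/146, M4=0
seg 0: a=4, c=M0/2=0, d=(M1−M0)/(6·3)=-79/657, b=Δ0−h0·(2M0+M1)/6=6/73
seg 1: a=1, c=M1/2=-79/73, d=(M2−M1)/(6·1)=91/73, b=Δ1−h1·(2M1+M2)/6=-231/73
seg 2: a=-2, c=M2/2=194/73, d=(M3−M2)/(6·2)=-325/584, b=Δ2−h2·(2M2+M3)/6=-116/73
seg 3: a=1, c=M3/2=-199/292, d=(M4−M3)/(6·3)=199/2628, b=Δ3−h3·(2M3+M4)/6=345/146
t_q=3/2 → seg 0, τ=3/2; S=4+6/73·τ+0·τ²+-79/657·τ³=2171/584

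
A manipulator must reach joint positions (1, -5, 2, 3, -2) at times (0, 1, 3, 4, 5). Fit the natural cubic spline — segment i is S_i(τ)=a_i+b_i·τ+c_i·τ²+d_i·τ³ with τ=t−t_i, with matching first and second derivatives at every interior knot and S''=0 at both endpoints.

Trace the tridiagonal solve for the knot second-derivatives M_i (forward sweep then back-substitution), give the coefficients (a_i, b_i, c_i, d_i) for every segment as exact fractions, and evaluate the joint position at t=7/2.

Δ: Δ0=-6, Δ1=7/2, Δ2=1, Δ3=-5
row 1: diag=6, rhs=57; c'=1/3, d'=19/2
row 2: denom=6−2·1/3=16/3; d'=(-15−2·19/2)/(16/3)=-51/8
row 3: denom=4−1·3/16=61/16; d'=(-36−1·-51/8)/(61/16)=-474/61
back: M3=-474/61
back: M2=-51/8−3/16·-474/61=-300/61
back: M1=19/2−1/3·-300/61=1359/122
M: M0=0, M1=1359/122, M2=-300/61, M3=-474/61, M4=0
seg 0: a=1, c=M0/2=0, d=(M1−M0)/(6·1)=453/244, b=Δ0−h0·(2M0+M1)/6=-1917/244
seg 1: a=-5, c=M1/2=1359/244, d=(M2−M1)/(6·2)=-653/488, b=Δ1−h1·(2M1+M2)/6=-279/122
seg 2: a=2, c=M2/2=-150/61, d=(M3−M2)/(6·1)=-29/61, b=Δ2−h2·(2M2+M3)/6=240/61
seg 3: a=3, c=M3/2=-237/61, d=(M4−M3)/(6·1)=79/61, b=Δ3−h3·(2M3+M4)/6=-147/61
t_q=7/2 → seg 2, τ=1/2; S=2+240/61·τ+-150/61·τ²+-29/61·τ³=1607/488

  seg 0: a=1 b=-1917/244 c=0 d=453/244
  seg 1: a=-5 b=-279/122 c=1359/244 d=-653/488
  seg 2: a=2 b=240/61 c=-150/61 d=-29/61
  seg 3: a=3 b=-147/61 c=-237/61 d=79/61
S(7/2) = 1607/488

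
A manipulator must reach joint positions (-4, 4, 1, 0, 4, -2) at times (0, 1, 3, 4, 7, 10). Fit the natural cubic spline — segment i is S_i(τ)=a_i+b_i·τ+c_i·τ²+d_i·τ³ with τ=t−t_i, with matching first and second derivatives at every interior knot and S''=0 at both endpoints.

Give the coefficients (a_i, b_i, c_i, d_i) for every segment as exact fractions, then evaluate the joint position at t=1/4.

  seg 0: a=-4 b=3319/339 c=0 d=-607/339
  seg 1: a=4 b=1498/339 c=-607/113 d=3271/2712
  seg 2: a=1 b=-1759/678 c=843/452 d=-367/1356
  seg 3: a=0 b=439/1356 c=119/113 d=-2915/12204
  seg 4: a=4 b=131/678 c=-1487/1356 d=1487/12204
S(1/4) = -11429/7232

Δ: Δ0=8, Δ1=-3/2, Δ2=-1, Δ3=4/3, Δ4=-2
row 1: diag=6, rhs=-57; c'=1/3, d'=-19/2
row 2: denom=6−2·1/3=16/3; d'=(3−2·-19/2)/(16/3)=33/8
row 3: denom=8−1·3/16=125/16; d'=(14−1·33/8)/(125/16)=158/125
row 4: denom=12−3·48/125=1356/125; d'=(-20−3·158/125)/(1356/125)=-1487/678
back: M4=-1487/678
back: M3=158/125−48/125·-1487/678=238/113
back: M2=33/8−3/16·238/113=843/226
back: M1=-19/2−1/3·843/226=-1214/113
M: M0=0, M1=-1214/113, M2=843/226, M3=238/113, M4=-1487/678, M5=0
seg 0: a=-4, c=M0/2=0, d=(M1−M0)/(6·1)=-607/339, b=Δ0−h0·(2M0+M1)/6=3319/339
seg 1: a=4, c=M1/2=-607/113, d=(M2−M1)/(6·2)=3271/2712, b=Δ1−h1·(2M1+M2)/6=1498/339
seg 2: a=1, c=M2/2=843/452, d=(M3−M2)/(6·1)=-367/1356, b=Δ2−h2·(2M2+M3)/6=-1759/678
seg 3: a=0, c=M3/2=119/113, d=(M4−M3)/(6·3)=-2915/12204, b=Δ3−h3·(2M3+M4)/6=439/1356
seg 4: a=4, c=M4/2=-1487/1356, d=(M5−M4)/(6·3)=1487/12204, b=Δ4−h4·(2M4+M5)/6=131/678
t_q=1/4 → seg 0, τ=1/4; S=-4+3319/339·τ+0·τ²+-607/339·τ³=-11429/7232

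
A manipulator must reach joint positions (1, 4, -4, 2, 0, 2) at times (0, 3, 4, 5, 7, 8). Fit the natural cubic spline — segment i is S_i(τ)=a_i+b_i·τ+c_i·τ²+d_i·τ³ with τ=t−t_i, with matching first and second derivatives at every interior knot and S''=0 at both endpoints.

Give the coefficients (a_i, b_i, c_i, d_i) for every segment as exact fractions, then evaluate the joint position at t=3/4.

  seg 0: a=1 b=2863/472 c=0 d=-797/1416
  seg 1: a=4 b=-2155/236 c=-2391/472 d=2925/472
  seg 2: a=-4 b=-317/472 c=798/59 d=-3235/472
  seg 3: a=2 b=1373/236 c=-3321/472 d=107/59
  seg 4: a=0 b=-133/236 c=1815/472 d=-605/472
S(3/4) = 160459/30208

Δ: Δ0=1, Δ1=-8, Δ2=6, Δ3=-1, Δ4=2
row 1: diag=8, rhs=-54; c'=1/8, d'=-27/4
row 2: denom=4−1·1/8=31/8; d'=(84−1·-27/4)/(31/8)=726/31
row 3: denom=6−1·8/31=178/31; d'=(-42−1·726/31)/(178/31)=-1014/89
row 4: denom=6−2·31/89=472/89; d'=(18−2·-1014/89)/(472/89)=1815/236
back: M4=1815/236
back: M3=-1014/89−31/89·1815/236=-3321/236
back: M2=726/31−8/31·-3321/236=1596/59
back: M1=-27/4−1/8·1596/59=-2391/236
M: M0=0, M1=-2391/236, M2=1596/59, M3=-3321/236, M4=1815/236, M5=0
seg 0: a=1, c=M0/2=0, d=(M1−M0)/(6·3)=-797/1416, b=Δ0−h0·(2M0+M1)/6=2863/472
seg 1: a=4, c=M1/2=-2391/472, d=(M2−M1)/(6·1)=2925/472, b=Δ1−h1·(2M1+M2)/6=-2155/236
seg 2: a=-4, c=M2/2=798/59, d=(M3−M2)/(6·1)=-3235/472, b=Δ2−h2·(2M2+M3)/6=-317/472
seg 3: a=2, c=M3/2=-3321/472, d=(M4−M3)/(6·2)=107/59, b=Δ3−h3·(2M3+M4)/6=1373/236
seg 4: a=0, c=M4/2=1815/472, d=(M5−M4)/(6·1)=-605/472, b=Δ4−h4·(2M4+M5)/6=-133/236
t_q=3/4 → seg 0, τ=3/4; S=1+2863/472·τ+0·τ²+-797/1416·τ³=160459/30208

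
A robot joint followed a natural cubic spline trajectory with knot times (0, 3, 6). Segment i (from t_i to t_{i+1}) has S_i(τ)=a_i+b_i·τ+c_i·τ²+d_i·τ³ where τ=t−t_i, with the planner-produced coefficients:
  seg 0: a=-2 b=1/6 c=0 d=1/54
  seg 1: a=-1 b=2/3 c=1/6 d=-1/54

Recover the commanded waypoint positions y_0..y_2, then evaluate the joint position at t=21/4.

y_0=-2 y_1=-1 y_2=2
S(21/4) = 145/128

y_0 = S_0(0) = a_0 = -2
y_1 = S_1(0) = a_1 = -1
y_2 = S_1(3) = 2
t_q=21/4 is in segment 1 (τ=9/4); S_1(τ)=145/128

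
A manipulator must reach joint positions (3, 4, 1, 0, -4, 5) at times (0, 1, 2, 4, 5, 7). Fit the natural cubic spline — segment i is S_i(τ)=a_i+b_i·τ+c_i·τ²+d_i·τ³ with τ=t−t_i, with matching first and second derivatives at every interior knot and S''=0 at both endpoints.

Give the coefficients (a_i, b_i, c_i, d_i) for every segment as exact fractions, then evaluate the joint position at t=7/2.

  seg 0: a=3 b=3199/1418 c=0 d=-1781/1418
  seg 1: a=4 b=-1072/709 c=-5343/1418 d=3233/1418
  seg 2: a=1 b=-3131/1418 c=2178/709 d=-3145/2836
  seg 3: a=0 b=-4577/1418 c=-5079/1418 d=1992/709
  seg 4: a=-4 b=-2783/1418 c=6873/1418 d=-2291/2836
S(7/2) = 19445/22688

Δ: Δ0=1, Δ1=-3, Δ2=-1/2, Δ3=-4, Δ4=9/2
row 1: diag=4, rhs=-24; c'=1/4, d'=-6
row 2: denom=6−1·1/4=23/4; d'=(15−1·-6)/(23/4)=84/23
row 3: denom=6−2·8/23=122/23; d'=(-21−2·84/23)/(122/23)=-651/122
row 4: denom=6−1·23/122=709/122; d'=(51−1·-651/122)/(709/122)=6873/709
back: M4=6873/709
back: M3=-651/122−23/122·6873/709=-5079/709
back: M2=84/23−8/23·-5079/709=4356/709
back: M1=-6−1/4·4356/709=-5343/709
M: M0=0, M1=-5343/709, M2=4356/709, M3=-5079/709, M4=6873/709, M5=0
seg 0: a=3, c=M0/2=0, d=(M1−M0)/(6·1)=-1781/1418, b=Δ0−h0·(2M0+M1)/6=3199/1418
seg 1: a=4, c=M1/2=-5343/1418, d=(M2−M1)/(6·1)=3233/1418, b=Δ1−h1·(2M1+M2)/6=-1072/709
seg 2: a=1, c=M2/2=2178/709, d=(M3−M2)/(6·2)=-3145/2836, b=Δ2−h2·(2M2+M3)/6=-3131/1418
seg 3: a=0, c=M3/2=-5079/1418, d=(M4−M3)/(6·1)=1992/709, b=Δ3−h3·(2M3+M4)/6=-4577/1418
seg 4: a=-4, c=M4/2=6873/1418, d=(M5−M4)/(6·2)=-2291/2836, b=Δ4−h4·(2M4+M5)/6=-2783/1418
t_q=7/2 → seg 2, τ=3/2; S=1+-3131/1418·τ+2178/709·τ²+-3145/2836·τ³=19445/22688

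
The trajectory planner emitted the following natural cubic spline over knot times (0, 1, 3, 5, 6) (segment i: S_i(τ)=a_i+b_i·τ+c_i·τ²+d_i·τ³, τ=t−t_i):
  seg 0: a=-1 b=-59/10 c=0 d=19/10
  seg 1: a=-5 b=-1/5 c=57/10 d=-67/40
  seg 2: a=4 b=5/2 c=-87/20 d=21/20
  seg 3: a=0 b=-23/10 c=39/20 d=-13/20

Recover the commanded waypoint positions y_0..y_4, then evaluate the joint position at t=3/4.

y_0 = S_0(0) = a_0 = -1
y_1 = S_1(0) = a_1 = -5
y_2 = S_2(0) = a_2 = 4
y_3 = S_3(0) = a_3 = 0
y_4 = S_3(1) = -1
t_q=3/4 is in segment 0 (τ=3/4); S_0(τ)=-2959/640

y_0=-1 y_1=-5 y_2=4 y_3=0 y_4=-1
S(3/4) = -2959/640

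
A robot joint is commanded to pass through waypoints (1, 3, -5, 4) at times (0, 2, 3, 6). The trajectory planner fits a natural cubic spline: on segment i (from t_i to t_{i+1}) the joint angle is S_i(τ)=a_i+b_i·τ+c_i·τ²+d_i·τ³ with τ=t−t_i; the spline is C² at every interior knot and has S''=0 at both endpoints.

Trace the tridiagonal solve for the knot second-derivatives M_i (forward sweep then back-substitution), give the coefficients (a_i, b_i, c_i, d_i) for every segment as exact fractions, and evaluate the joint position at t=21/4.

Δ: Δ0=1, Δ1=-8, Δ2=3
row 1: diag=6, rhs=-54; c'=1/6, d'=-9
row 2: denom=8−1·1/6=47/6; d'=(66−1·-9)/(47/6)=450/47
back: M2=450/47
back: M1=-9−1/6·450/47=-498/47
M: M0=0, M1=-498/47, M2=450/47, M3=0
seg 0: a=1, c=M0/2=0, d=(M1−M0)/(6·2)=-83/94, b=Δ0−h0·(2M0+M1)/6=213/47
seg 1: a=3, c=M1/2=-249/47, d=(M2−M1)/(6·1)=158/47, b=Δ1−h1·(2M1+M2)/6=-285/47
seg 2: a=-5, c=M2/2=225/47, d=(M3−M2)/(6·3)=-25/47, b=Δ2−h2·(2M2+M3)/6=-309/47
t_q=21/4 → seg 2, τ=9/4; S=-5+-309/47·τ+225/47·τ²+-25/47·τ³=-4861/3008

  seg 0: a=1 b=213/47 c=0 d=-83/94
  seg 1: a=3 b=-285/47 c=-249/47 d=158/47
  seg 2: a=-5 b=-309/47 c=225/47 d=-25/47
S(21/4) = -4861/3008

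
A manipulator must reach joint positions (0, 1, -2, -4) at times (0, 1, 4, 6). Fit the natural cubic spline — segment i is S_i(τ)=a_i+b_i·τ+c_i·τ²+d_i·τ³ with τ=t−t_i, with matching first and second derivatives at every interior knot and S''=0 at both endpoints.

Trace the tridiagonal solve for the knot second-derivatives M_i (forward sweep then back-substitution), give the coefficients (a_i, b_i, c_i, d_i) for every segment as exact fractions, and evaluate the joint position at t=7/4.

  seg 0: a=0 b=91/71 c=0 d=-20/71
  seg 1: a=1 b=31/71 c=-60/71 d=26/213
  seg 2: a=-2 b=-95/71 c=18/71 d=-3/71
S(7/4) = 2053/2272

Δ: Δ0=1, Δ1=-1, Δ2=-1
row 1: diag=8, rhs=-12; c'=3/8, d'=-3/2
row 2: denom=10−3·3/8=71/8; d'=(0−3·-3/2)/(71/8)=36/71
back: M2=36/71
back: M1=-3/2−3/8·36/71=-120/71
M: M0=0, M1=-120/71, M2=36/71, M3=0
seg 0: a=0, c=M0/2=0, d=(M1−M0)/(6·1)=-20/71, b=Δ0−h0·(2M0+M1)/6=91/71
seg 1: a=1, c=M1/2=-60/71, d=(M2−M1)/(6·3)=26/213, b=Δ1−h1·(2M1+M2)/6=31/71
seg 2: a=-2, c=M2/2=18/71, d=(M3−M2)/(6·2)=-3/71, b=Δ2−h2·(2M2+M3)/6=-95/71
t_q=7/4 → seg 1, τ=3/4; S=1+31/71·τ+-60/71·τ²+26/213·τ³=2053/2272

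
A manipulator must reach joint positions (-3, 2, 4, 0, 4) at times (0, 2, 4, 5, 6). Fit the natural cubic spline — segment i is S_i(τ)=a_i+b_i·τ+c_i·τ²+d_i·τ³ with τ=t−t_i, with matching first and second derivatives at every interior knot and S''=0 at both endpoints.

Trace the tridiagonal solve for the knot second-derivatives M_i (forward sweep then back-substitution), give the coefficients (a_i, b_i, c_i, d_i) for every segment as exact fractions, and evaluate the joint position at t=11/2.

Δ: Δ0=5/2, Δ1=1, Δ2=-4, Δ3=4
row 1: diag=8, rhs=-9; c'=1/4, d'=-9/8
row 2: denom=6−2·1/4=11/2; d'=(-30−2·-9/8)/(11/2)=-111/22
row 3: denom=4−1·2/11=42/11; d'=(48−1·-111/22)/(42/11)=389/28
back: M3=389/28
back: M2=-111/22−2/11·389/28=-53/7
back: M1=-9/8−1/4·-53/7=43/56
M: M0=0, M1=43/56, M2=-53/7, M3=389/28, M4=0
seg 0: a=-3, c=M0/2=0, d=(M1−M0)/(6·2)=43/672, b=Δ0−h0·(2M0+M1)/6=377/168
seg 1: a=2, c=M1/2=43/112, d=(M2−M1)/(6·2)=-467/672, b=Δ1−h1·(2M1+M2)/6=253/84
seg 2: a=4, c=M2/2=-53/14, d=(M3−M2)/(6·1)=601/168, b=Δ2−h2·(2M2+M3)/6=-91/24
seg 3: a=0, c=M3/2=389/56, d=(M4−M3)/(6·1)=-389/168, b=Δ3−h3·(2M3+M4)/6=-53/84
t_q=11/2 → seg 3, τ=1/2; S=0+-53/84·τ+389/56·τ²+-389/168·τ³=507/448

  seg 0: a=-3 b=377/168 c=0 d=43/672
  seg 1: a=2 b=253/84 c=43/112 d=-467/672
  seg 2: a=4 b=-91/24 c=-53/14 d=601/168
  seg 3: a=0 b=-53/84 c=389/56 d=-389/168
S(11/2) = 507/448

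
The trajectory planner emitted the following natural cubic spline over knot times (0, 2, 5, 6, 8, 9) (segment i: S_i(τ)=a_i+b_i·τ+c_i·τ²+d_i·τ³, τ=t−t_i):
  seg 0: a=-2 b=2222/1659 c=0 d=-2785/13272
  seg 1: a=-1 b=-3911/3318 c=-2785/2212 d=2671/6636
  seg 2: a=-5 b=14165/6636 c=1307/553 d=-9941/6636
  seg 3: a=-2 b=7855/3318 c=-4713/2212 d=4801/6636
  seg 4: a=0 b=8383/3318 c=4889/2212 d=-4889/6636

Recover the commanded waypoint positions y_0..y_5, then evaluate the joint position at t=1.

y_0 = S_0(0) = a_0 = -2
y_1 = S_1(0) = a_1 = -1
y_2 = S_2(0) = a_2 = -5
y_3 = S_3(0) = a_3 = -2
y_4 = S_4(0) = a_4 = 0
y_5 = S_4(1) = 4
t_q=1 is in segment 0 (τ=1); S_0(τ)=-3851/4424

y_0=-2 y_1=-1 y_2=-5 y_3=-2 y_4=0 y_5=4
S(1) = -3851/4424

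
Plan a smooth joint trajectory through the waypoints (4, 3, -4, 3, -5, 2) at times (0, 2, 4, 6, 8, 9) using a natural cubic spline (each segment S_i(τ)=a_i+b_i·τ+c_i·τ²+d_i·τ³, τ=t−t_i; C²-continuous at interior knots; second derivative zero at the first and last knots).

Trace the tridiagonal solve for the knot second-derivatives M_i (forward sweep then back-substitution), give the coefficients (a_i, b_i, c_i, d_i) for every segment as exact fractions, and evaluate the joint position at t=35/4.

Δ: Δ0=-1/2, Δ1=-7/2, Δ2=7/2, Δ3=-4, Δ4=7
row 1: diag=8, rhs=-18; c'=1/4, d'=-9/4
row 2: denom=8−2·1/4=15/2; d'=(42−2·-9/4)/(15/2)=31/5
row 3: denom=8−2·4/15=112/15; d'=(-45−2·31/5)/(112/15)=-123/16
row 4: denom=6−2·15/56=153/28; d'=(66−2·-123/16)/(153/28)=1519/102
back: M4=1519/102
back: M3=-123/16−15/56·1519/102=-397/34
back: M2=31/5−4/15·-397/34=475/51
back: M1=-9/4−1/4·475/51=-467/102
M: M0=0, M1=-467/102, M2=475/51, M3=-397/34, M4=1519/102, M5=0
seg 0: a=4, c=M0/2=0, d=(M1−M0)/(6·2)=-467/1224, b=Δ0−h0·(2M0+M1)/6=157/153
seg 1: a=3, c=M1/2=-467/204, d=(M2−M1)/(6·2)=1417/1224, b=Δ1−h1·(2M1+M2)/6=-1087/306
seg 2: a=-4, c=M2/2=475/102, d=(M3−M2)/(6·2)=-2141/1224, b=Δ2−h2·(2M2+M3)/6=181/153
seg 3: a=3, c=M3/2=-397/68, d=(M4−M3)/(6·2)=1355/612, b=Δ3−h3·(2M3+M4)/6=-361/306
seg 4: a=-5, c=M4/2=1519/204, d=(M5−M4)/(6·1)=-1519/612, b=Δ4−h4·(2M4+M5)/6=623/306
t_q=35/4 → seg 4, τ=3/4; S=-5+623/306·τ+1519/204·τ²+-1519/612·τ³=-4331/13056

  seg 0: a=4 b=157/153 c=0 d=-467/1224
  seg 1: a=3 b=-1087/306 c=-467/204 d=1417/1224
  seg 2: a=-4 b=181/153 c=475/102 d=-2141/1224
  seg 3: a=3 b=-361/306 c=-397/68 d=1355/612
  seg 4: a=-5 b=623/306 c=1519/204 d=-1519/612
S(35/4) = -4331/13056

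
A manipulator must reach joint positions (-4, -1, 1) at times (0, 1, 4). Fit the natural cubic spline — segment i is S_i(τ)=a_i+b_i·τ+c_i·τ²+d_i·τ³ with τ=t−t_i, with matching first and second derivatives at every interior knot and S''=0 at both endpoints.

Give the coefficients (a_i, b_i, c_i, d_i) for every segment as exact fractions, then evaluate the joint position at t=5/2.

  seg 0: a=-4 b=79/24 c=0 d=-7/24
  seg 1: a=-1 b=29/12 c=-7/8 d=7/72
S(5/2) = 63/64

Δ: Δ0=3, Δ1=2/3
row 1: diag=8, rhs=-14; c'=3/8, d'=-7/4
back: M1=-7/4
M: M0=0, M1=-7/4, M2=0
seg 0: a=-4, c=M0/2=0, d=(M1−M0)/(6·1)=-7/24, b=Δ0−h0·(2M0+M1)/6=79/24
seg 1: a=-1, c=M1/2=-7/8, d=(M2−M1)/(6·3)=7/72, b=Δ1−h1·(2M1+M2)/6=29/12
t_q=5/2 → seg 1, τ=3/2; S=-1+29/12·τ+-7/8·τ²+7/72·τ³=63/64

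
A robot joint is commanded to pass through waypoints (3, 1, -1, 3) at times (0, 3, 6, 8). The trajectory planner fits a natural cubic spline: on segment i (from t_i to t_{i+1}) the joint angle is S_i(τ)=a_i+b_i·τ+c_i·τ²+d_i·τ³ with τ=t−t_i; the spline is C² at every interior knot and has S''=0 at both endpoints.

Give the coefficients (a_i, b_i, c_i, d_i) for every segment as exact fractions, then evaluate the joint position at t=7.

  seg 0: a=3 b=-50/111 c=0 d=-8/333
  seg 1: a=1 b=-122/111 c=-8/37 d=40/333
  seg 2: a=-1 b=94/111 c=32/37 d=-16/111
S(7) = 21/37

Δ: Δ0=-2/3, Δ1=-2/3, Δ2=2
row 1: diag=12, rhs=0; c'=1/4, d'=0
row 2: denom=10−3·1/4=37/4; d'=(16−3·0)/(37/4)=64/37
back: M2=64/37
back: M1=0−1/4·64/37=-16/37
M: M0=0, M1=-16/37, M2=64/37, M3=0
seg 0: a=3, c=M0/2=0, d=(M1−M0)/(6·3)=-8/333, b=Δ0−h0·(2M0+M1)/6=-50/111
seg 1: a=1, c=M1/2=-8/37, d=(M2−M1)/(6·3)=40/333, b=Δ1−h1·(2M1+M2)/6=-122/111
seg 2: a=-1, c=M2/2=32/37, d=(M3−M2)/(6·2)=-16/111, b=Δ2−h2·(2M2+M3)/6=94/111
t_q=7 → seg 2, τ=1; S=-1+94/111·τ+32/37·τ²+-16/111·τ³=21/37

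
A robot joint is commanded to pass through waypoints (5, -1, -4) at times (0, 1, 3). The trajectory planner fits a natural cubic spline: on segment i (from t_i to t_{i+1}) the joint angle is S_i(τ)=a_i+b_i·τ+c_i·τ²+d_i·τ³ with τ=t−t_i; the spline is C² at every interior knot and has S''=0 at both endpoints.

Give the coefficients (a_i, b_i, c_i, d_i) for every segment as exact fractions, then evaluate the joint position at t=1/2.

Δ: Δ0=-6, Δ1=-3/2
row 1: diag=6, rhs=27; c'=1/3, d'=9/2
back: M1=9/2
M: M0=0, M1=9/2, M2=0
seg 0: a=5, c=M0/2=0, d=(M1−M0)/(6·1)=3/4, b=Δ0−h0·(2M0+M1)/6=-27/4
seg 1: a=-1, c=M1/2=9/4, d=(M2−M1)/(6·2)=-3/8, b=Δ1−h1·(2M1+M2)/6=-9/2
t_q=1/2 → seg 0, τ=1/2; S=5+-27/4·τ+0·τ²+3/4·τ³=55/32

  seg 0: a=5 b=-27/4 c=0 d=3/4
  seg 1: a=-1 b=-9/2 c=9/4 d=-3/8
S(1/2) = 55/32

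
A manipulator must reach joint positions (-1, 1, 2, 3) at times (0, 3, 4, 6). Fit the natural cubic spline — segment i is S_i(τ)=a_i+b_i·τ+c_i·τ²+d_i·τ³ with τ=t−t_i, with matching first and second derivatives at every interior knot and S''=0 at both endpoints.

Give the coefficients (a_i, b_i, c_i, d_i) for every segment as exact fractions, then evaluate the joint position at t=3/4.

Δ: Δ0=2/3, Δ1=1, Δ2=1/2
row 1: diag=8, rhs=2; c'=1/8, d'=1/4
row 2: denom=6−1·1/8=47/8; d'=(-3−1·1/4)/(47/8)=-26/47
back: M2=-26/47
back: M1=1/4−1/8·-26/47=15/47
M: M0=0, M1=15/47, M2=-26/47, M3=0
seg 0: a=-1, c=M0/2=0, d=(M1−M0)/(6·3)=5/282, b=Δ0−h0·(2M0+M1)/6=143/282
seg 1: a=1, c=M1/2=15/94, d=(M2−M1)/(6·1)=-41/282, b=Δ1−h1·(2M1+M2)/6=139/141
seg 2: a=2, c=M2/2=-13/47, d=(M3−M2)/(6·2)=13/282, b=Δ2−h2·(2M2+M3)/6=245/282
t_q=3/4 → seg 0, τ=3/4; S=-1+143/282·τ+0·τ²+5/282·τ³=-3683/6016

  seg 0: a=-1 b=143/282 c=0 d=5/282
  seg 1: a=1 b=139/141 c=15/94 d=-41/282
  seg 2: a=2 b=245/282 c=-13/47 d=13/282
S(3/4) = -3683/6016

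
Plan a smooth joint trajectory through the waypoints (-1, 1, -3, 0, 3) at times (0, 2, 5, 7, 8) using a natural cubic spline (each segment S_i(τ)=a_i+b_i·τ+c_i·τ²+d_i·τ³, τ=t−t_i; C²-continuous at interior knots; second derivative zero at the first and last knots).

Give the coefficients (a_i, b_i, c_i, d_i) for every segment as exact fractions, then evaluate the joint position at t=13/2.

  seg 0: a=-1 b=1277/759 c=0 d=-259/1518
  seg 1: a=1 b=-277/759 c=-259/253 d=532/2277
  seg 2: a=-3 b=-151/759 c=273/253 d=-697/6072
  seg 3: a=0 b=4159/1518 c=395/1012 d=-395/3036
S(13/2) = -20369/16192

Δ: Δ0=1, Δ1=-4/3, Δ2=3/2, Δ3=3
row 1: diag=10, rhs=-14; c'=3/10, d'=-7/5
row 2: denom=10−3·3/10=91/10; d'=(17−3·-7/5)/(91/10)=212/91
row 3: denom=6−2·20/91=506/91; d'=(9−2·212/91)/(506/91)=395/506
back: M3=395/506
back: M2=212/91−20/91·395/506=546/253
back: M1=-7/5−3/10·546/253=-518/253
M: M0=0, M1=-518/253, M2=546/253, M3=395/506, M4=0
seg 0: a=-1, c=M0/2=0, d=(M1−M0)/(6·2)=-259/1518, b=Δ0−h0·(2M0+M1)/6=1277/759
seg 1: a=1, c=M1/2=-259/253, d=(M2−M1)/(6·3)=532/2277, b=Δ1−h1·(2M1+M2)/6=-277/759
seg 2: a=-3, c=M2/2=273/253, d=(M3−M2)/(6·2)=-697/6072, b=Δ2−h2·(2M2+M3)/6=-151/759
seg 3: a=0, c=M3/2=395/1012, d=(M4−M3)/(6·1)=-395/3036, b=Δ3−h3·(2M3+M4)/6=4159/1518
t_q=13/2 → seg 2, τ=3/2; S=-3+-151/759·τ+273/253·τ²+-697/6072·τ³=-20369/16192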